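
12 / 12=1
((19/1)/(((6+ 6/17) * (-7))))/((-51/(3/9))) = 19/6804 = 0.00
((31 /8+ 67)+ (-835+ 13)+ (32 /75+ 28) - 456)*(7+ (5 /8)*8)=-707219 /50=-14144.38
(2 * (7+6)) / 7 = 26 / 7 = 3.71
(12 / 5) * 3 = 36 / 5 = 7.20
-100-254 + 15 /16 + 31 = -322.06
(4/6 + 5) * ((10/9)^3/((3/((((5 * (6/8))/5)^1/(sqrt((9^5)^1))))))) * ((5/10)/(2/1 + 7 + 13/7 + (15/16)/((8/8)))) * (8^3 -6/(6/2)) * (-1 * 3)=-40460000/78003729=-0.52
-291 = -291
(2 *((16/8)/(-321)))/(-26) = 2/4173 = 0.00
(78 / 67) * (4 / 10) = 156 / 335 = 0.47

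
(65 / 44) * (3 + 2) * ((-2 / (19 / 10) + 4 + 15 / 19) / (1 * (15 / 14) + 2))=161525 / 17974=8.99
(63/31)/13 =63/403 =0.16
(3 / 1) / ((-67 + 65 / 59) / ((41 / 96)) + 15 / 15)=-7257 / 370829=-0.02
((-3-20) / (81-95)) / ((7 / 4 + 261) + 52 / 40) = 230 / 36967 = 0.01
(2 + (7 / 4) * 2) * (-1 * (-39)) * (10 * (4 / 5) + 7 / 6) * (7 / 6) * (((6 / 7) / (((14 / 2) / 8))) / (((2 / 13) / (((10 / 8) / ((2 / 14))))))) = 511225 / 4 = 127806.25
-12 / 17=-0.71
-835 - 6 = -841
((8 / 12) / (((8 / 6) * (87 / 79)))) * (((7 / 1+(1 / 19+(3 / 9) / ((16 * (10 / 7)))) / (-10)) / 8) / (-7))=-50385173 / 888652800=-0.06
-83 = -83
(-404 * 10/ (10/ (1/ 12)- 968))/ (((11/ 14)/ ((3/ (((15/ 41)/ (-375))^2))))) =11141878125/ 583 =19111283.23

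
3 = 3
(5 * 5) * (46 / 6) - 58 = 401 / 3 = 133.67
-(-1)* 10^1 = 10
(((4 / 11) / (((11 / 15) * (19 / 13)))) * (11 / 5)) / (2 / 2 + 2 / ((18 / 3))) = 117 / 209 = 0.56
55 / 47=1.17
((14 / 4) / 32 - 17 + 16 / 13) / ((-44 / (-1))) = -13029 / 36608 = -0.36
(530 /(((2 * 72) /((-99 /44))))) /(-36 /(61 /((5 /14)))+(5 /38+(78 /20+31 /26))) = -139746425 /84596496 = -1.65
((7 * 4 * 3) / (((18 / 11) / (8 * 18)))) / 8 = 924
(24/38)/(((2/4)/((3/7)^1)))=72/133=0.54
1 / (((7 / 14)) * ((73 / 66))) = 132 / 73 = 1.81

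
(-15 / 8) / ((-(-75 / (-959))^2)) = 919681 / 3000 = 306.56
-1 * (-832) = 832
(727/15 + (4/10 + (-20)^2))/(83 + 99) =6733/2730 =2.47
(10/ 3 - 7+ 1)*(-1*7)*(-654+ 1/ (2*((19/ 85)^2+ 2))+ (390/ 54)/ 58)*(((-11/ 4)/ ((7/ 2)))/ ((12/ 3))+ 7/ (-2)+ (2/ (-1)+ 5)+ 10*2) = -910463102578/ 3865671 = -235525.24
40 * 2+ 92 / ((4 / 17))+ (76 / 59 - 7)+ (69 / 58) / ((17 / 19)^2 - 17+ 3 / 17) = 156542392201 / 336495526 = 465.21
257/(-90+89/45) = -11565/3961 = -2.92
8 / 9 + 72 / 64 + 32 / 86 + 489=491.39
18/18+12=13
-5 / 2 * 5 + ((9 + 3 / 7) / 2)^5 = 77850611 / 33614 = 2316.02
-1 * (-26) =26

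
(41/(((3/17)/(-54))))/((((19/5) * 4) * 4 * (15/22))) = -302.64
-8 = -8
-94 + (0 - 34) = -128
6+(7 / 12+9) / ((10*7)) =1031 / 168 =6.14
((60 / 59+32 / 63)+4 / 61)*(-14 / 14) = -360616 / 226737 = -1.59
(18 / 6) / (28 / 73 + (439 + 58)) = 73 / 12103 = 0.01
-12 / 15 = -4 / 5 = -0.80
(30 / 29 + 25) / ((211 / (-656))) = -495280 / 6119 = -80.94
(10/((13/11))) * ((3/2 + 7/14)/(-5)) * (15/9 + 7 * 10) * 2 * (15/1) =-94600/13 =-7276.92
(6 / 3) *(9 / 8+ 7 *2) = 121 / 4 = 30.25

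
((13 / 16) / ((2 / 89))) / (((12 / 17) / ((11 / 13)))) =43.34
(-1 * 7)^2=49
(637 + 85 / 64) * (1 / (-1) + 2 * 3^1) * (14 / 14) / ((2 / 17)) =3472505 / 128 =27128.95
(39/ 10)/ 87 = 13/ 290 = 0.04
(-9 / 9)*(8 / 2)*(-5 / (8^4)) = 5 / 1024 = 0.00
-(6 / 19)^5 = -7776 / 2476099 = -0.00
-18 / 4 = -9 / 2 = -4.50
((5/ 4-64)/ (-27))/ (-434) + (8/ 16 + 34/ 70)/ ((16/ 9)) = 514757/ 937440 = 0.55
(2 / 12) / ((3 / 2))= 0.11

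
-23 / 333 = -0.07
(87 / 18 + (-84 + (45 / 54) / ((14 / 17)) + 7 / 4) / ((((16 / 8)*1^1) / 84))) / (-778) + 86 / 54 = 250895 / 42012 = 5.97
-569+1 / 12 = -6827 / 12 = -568.92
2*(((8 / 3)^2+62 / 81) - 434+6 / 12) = -68951 / 81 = -851.25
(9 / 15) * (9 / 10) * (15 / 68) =81 / 680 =0.12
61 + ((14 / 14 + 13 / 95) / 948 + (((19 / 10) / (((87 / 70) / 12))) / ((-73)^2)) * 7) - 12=56861019534 / 1159830205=49.03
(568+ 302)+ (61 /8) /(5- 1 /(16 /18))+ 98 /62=27080 /31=873.55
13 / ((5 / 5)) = 13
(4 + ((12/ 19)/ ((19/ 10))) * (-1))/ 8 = 331/ 722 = 0.46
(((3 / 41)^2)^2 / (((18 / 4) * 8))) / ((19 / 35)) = 315 / 214757836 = 0.00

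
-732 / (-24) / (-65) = -0.47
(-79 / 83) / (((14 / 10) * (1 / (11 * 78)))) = -338910 / 581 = -583.32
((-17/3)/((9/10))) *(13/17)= -130/27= -4.81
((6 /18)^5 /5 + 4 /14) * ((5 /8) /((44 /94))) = 114539 /299376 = 0.38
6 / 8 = 3 / 4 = 0.75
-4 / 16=-1 / 4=-0.25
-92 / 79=-1.16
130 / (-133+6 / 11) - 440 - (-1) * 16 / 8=-639596 / 1457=-438.98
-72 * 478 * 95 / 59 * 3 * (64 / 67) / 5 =-125549568 / 3953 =-31760.58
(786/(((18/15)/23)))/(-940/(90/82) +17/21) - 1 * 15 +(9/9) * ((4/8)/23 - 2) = -17151635/495926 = -34.59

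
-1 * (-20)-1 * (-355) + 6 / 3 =377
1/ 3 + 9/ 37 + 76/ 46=5690/ 2553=2.23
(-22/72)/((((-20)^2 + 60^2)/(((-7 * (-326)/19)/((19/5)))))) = -0.00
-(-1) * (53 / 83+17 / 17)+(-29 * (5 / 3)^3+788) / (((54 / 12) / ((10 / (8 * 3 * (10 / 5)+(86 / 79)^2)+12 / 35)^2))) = 14058008600370883 / 312576034796550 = 44.97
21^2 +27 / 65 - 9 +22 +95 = 35712 / 65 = 549.42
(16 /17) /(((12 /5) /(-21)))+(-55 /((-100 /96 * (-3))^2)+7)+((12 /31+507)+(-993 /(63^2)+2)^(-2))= 7072731477713 /14121557875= 500.85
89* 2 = 178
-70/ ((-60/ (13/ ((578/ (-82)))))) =-3731/ 1734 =-2.15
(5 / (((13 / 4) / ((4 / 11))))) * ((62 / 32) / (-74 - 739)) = -0.00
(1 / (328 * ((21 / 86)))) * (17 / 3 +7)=817 / 5166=0.16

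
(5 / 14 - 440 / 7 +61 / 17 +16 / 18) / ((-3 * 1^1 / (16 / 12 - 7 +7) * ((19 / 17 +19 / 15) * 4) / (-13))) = -1154075 / 32832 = -35.15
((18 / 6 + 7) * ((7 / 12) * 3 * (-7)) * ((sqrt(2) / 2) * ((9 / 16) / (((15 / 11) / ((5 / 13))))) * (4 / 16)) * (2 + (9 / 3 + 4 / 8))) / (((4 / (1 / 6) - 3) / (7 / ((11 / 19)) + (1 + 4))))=-18095 * sqrt(2) / 1664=-15.38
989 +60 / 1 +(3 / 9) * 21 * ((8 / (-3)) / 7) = 3139 / 3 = 1046.33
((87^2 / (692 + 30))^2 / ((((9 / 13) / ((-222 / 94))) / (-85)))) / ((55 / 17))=2654597462283 / 269503828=9849.94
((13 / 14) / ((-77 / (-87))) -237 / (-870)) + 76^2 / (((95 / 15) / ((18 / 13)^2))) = 23111320312 / 13208195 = 1749.77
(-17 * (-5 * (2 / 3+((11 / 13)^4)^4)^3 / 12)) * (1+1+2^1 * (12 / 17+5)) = 300958964476354921040136524667220406666610003884145251875 / 7955082260613272844060845570765726003212024758151448667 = 37.83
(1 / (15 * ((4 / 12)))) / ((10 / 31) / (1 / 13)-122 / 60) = 186 / 2009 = 0.09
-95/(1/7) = -665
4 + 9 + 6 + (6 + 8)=33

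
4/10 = 0.40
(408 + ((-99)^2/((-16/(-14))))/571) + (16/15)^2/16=434852063/1027800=423.09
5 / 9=0.56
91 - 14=77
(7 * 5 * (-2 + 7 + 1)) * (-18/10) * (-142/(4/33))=442827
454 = 454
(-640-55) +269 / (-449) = -312324 / 449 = -695.60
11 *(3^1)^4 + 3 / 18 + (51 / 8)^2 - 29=173339 / 192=902.81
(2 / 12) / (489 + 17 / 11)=11 / 32376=0.00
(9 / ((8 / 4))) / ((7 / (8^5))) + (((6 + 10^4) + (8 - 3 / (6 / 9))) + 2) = 435073 / 14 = 31076.64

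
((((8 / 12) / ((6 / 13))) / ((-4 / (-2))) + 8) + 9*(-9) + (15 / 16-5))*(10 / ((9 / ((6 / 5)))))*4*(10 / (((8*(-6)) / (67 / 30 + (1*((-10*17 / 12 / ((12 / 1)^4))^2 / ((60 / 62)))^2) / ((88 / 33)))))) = 2823683080997441591542065581 / 14905658850635783275020288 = 189.44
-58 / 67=-0.87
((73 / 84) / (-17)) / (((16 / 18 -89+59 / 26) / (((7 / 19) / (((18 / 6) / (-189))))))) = -179361 / 12976202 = -0.01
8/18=4/9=0.44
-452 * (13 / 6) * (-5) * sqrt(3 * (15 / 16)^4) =550875 * sqrt(3) / 128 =7454.25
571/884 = 0.65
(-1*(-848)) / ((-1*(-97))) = 8.74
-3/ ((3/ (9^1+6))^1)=-15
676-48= 628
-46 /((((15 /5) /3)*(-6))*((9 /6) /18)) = 92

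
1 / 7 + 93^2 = 60544 / 7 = 8649.14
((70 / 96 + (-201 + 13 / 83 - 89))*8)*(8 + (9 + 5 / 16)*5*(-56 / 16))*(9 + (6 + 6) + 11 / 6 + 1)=90756219983 / 10624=8542565.89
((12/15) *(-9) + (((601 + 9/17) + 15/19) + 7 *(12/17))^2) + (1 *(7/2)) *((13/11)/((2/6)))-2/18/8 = 152354676019517/413142840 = 368769.98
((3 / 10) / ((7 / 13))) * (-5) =-39 / 14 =-2.79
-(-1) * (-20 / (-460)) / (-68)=-1 / 1564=-0.00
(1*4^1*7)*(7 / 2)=98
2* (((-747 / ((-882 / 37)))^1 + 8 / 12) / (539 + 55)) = 9409 / 87318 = 0.11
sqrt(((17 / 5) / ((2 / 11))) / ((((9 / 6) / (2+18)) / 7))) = 2* sqrt(3927) / 3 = 41.78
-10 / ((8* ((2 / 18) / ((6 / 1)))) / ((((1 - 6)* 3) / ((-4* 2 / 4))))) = -2025 / 4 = -506.25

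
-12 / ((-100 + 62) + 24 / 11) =66 / 197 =0.34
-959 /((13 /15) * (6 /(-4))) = 737.69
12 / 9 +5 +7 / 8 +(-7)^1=5 / 24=0.21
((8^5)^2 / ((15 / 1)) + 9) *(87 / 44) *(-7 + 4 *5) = 404800718543 / 220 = 1840003266.10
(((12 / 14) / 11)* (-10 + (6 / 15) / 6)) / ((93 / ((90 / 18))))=-298 / 7161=-0.04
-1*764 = -764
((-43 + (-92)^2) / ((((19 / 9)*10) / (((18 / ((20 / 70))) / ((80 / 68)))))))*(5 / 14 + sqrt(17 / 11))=11595717 / 1520 + 81170019*sqrt(187) / 41800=34183.39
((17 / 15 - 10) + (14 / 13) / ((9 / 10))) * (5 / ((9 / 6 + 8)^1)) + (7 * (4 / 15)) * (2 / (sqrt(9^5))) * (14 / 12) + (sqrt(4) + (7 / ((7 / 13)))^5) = 1002836518777 / 2700945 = 371290.98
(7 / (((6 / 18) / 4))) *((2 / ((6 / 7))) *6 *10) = 11760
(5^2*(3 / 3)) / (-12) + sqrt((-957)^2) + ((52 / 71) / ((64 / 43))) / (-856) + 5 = 2800313299 / 2917248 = 959.92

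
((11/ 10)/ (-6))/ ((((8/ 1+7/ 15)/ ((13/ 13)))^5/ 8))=-1113750/ 33038369407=-0.00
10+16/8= 12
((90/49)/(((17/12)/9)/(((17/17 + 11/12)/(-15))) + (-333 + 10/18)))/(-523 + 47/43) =400545/37977238859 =0.00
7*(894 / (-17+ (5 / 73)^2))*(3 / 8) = -50023323 / 362272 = -138.08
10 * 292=2920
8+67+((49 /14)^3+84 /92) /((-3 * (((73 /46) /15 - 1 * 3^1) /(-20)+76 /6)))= 13058350 /176797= 73.86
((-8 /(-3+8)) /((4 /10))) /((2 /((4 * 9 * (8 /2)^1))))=-288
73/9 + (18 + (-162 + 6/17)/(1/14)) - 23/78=-8899751/3978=-2237.24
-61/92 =-0.66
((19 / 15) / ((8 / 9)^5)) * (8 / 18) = 1.01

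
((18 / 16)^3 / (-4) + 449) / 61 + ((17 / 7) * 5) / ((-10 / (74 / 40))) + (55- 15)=197235541 / 4372480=45.11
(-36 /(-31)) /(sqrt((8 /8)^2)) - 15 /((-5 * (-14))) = 411 /434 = 0.95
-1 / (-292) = 1 / 292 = 0.00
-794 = -794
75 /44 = 1.70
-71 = -71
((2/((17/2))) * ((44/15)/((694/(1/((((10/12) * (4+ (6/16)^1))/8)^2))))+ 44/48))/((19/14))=0.16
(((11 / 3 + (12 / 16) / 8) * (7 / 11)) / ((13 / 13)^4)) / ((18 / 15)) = 12635 / 6336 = 1.99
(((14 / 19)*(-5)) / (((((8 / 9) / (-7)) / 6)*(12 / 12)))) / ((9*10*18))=0.11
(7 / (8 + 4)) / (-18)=-7 / 216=-0.03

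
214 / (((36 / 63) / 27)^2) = 3822147 / 8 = 477768.38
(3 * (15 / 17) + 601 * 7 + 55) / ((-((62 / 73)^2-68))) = 386347171 / 6094976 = 63.39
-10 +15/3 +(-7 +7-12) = -17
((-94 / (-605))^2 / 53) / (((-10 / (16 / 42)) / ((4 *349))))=-49340224 / 2036929125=-0.02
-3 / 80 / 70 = -3 / 5600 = -0.00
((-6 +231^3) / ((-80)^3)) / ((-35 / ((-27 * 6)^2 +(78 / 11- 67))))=28402456317 / 1576960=18010.89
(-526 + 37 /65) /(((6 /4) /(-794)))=54234964 /195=278128.02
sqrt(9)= 3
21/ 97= 0.22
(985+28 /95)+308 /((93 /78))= 3662453 /2945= 1243.62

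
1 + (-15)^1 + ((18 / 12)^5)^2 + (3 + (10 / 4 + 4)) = 54441 / 1024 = 53.17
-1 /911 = -0.00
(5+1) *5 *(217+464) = 20430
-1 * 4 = -4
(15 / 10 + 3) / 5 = 9 / 10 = 0.90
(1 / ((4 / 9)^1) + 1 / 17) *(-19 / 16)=-2983 / 1088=-2.74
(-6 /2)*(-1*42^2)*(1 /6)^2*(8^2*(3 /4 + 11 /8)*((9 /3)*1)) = 59976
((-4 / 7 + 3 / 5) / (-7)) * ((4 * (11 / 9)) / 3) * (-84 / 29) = 176 / 9135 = 0.02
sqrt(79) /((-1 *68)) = -sqrt(79) /68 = -0.13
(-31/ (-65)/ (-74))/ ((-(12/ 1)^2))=0.00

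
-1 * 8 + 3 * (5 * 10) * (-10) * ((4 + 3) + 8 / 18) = -33524 / 3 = -11174.67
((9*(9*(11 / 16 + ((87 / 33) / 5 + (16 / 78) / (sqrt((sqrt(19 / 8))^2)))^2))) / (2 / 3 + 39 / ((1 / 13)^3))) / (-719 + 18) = -37132019163 / 28004187895512400-75168*sqrt(38) / 2447918522335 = -0.00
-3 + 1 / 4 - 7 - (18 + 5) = -131 / 4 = -32.75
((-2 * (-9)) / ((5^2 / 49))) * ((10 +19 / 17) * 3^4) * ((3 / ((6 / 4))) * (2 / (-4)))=-13502538 / 425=-31770.68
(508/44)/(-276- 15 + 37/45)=-5715/143638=-0.04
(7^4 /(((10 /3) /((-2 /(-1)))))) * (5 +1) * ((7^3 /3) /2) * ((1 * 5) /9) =823543 /3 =274514.33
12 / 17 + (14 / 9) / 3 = 562 / 459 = 1.22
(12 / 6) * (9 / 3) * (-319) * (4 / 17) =-7656 / 17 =-450.35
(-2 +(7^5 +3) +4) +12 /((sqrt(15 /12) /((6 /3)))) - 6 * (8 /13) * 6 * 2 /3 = 48 * sqrt(5) /5 +218364 /13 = 16818.70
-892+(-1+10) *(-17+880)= 6875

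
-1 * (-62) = 62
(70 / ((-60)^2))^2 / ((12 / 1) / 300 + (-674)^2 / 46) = 1127 / 29437204032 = 0.00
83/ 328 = 0.25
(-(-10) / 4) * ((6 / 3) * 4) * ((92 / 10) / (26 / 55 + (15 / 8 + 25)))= 80960 / 12033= 6.73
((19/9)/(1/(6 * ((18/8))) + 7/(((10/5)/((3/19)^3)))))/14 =390963/227773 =1.72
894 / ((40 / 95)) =8493 / 4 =2123.25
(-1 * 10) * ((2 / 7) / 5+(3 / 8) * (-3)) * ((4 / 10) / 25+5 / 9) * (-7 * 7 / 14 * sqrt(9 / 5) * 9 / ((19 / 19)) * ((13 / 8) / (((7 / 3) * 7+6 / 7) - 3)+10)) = -13907679123 * sqrt(5) / 11920000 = -2608.94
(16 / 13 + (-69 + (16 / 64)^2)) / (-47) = 14083 / 9776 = 1.44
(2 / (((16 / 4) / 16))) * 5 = 40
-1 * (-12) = 12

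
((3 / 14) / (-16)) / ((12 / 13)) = -13 / 896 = -0.01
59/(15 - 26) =-59/11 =-5.36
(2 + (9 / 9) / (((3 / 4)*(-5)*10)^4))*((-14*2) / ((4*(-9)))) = 442968862 / 284765625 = 1.56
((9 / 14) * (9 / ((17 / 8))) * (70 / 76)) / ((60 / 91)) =2457 / 646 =3.80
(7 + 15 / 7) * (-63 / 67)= -576 / 67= -8.60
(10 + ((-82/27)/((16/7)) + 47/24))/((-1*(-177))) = 0.06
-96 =-96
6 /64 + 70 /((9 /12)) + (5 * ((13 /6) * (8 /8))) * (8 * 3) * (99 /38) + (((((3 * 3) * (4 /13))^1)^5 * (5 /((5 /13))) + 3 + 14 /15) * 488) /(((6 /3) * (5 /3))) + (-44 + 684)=406249873914659 /1302381600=311928.45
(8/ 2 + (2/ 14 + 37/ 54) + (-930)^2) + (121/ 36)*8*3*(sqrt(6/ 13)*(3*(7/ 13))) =1694*sqrt(78)/ 169 + 326934025/ 378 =864993.35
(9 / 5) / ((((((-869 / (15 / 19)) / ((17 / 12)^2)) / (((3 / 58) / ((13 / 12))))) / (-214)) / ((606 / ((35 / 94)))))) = 11890109961 / 217862645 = 54.58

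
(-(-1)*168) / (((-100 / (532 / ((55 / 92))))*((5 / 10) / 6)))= -24667776 / 1375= -17940.20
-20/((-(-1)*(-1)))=20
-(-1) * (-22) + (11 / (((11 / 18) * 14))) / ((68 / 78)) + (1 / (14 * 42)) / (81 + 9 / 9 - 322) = -49240817 / 2399040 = -20.53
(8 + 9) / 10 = 17 / 10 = 1.70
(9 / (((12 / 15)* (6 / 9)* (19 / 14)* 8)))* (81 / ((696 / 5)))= 127575 / 141056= 0.90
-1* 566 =-566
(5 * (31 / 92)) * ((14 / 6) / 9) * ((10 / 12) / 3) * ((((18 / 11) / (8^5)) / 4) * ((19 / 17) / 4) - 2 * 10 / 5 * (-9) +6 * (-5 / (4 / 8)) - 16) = -10637540448325 / 2191823732736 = -4.85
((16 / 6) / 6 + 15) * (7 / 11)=973 / 99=9.83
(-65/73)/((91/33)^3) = -179685/4231591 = -0.04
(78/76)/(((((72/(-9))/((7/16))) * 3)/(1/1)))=-91/4864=-0.02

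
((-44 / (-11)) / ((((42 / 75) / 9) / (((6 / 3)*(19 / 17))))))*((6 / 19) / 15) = 360 / 119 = 3.03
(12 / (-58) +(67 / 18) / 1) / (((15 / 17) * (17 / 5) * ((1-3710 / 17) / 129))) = -1341385 / 1927746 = -0.70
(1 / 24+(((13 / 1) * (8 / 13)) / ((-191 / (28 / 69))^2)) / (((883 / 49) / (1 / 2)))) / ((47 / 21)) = 357859744991 / 19221718366776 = 0.02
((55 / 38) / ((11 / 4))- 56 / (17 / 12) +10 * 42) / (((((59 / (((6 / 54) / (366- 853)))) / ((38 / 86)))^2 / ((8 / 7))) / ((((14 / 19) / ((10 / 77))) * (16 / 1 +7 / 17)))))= 2349991952 / 19852226127689805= 0.00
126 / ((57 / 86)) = 3612 / 19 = 190.11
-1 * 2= -2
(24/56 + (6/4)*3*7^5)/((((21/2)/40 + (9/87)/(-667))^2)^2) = 1011899159846216859110379520000/63375675030062839271709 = 15966680.58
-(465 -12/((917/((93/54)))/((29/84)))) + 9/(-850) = -11417062807/24552675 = -465.00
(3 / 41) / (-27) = -1 / 369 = -0.00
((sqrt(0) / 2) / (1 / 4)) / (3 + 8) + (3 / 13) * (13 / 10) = 3 / 10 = 0.30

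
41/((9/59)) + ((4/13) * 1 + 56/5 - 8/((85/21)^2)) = 236519539/845325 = 279.80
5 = 5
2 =2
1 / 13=0.08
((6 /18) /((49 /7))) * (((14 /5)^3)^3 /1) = 2951578112 /5859375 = 503.74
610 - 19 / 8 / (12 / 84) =4747 / 8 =593.38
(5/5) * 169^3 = 4826809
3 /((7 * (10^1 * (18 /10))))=1 /42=0.02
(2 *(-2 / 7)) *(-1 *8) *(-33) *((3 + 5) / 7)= -8448 / 49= -172.41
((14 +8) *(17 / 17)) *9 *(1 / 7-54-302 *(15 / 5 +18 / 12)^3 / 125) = -94946247 / 1750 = -54255.00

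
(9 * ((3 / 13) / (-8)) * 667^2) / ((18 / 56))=-9342669 / 26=-359333.42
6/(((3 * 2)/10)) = 10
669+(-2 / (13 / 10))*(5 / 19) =668.60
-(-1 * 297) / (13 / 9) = 2673 / 13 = 205.62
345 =345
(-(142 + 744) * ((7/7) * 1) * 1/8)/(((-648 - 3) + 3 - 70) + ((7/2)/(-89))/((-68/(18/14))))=1340518/8690663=0.15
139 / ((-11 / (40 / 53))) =-5560 / 583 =-9.54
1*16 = 16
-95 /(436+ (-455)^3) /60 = 0.00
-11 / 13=-0.85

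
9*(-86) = -774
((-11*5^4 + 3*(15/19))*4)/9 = -522320/171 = -3054.50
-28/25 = -1.12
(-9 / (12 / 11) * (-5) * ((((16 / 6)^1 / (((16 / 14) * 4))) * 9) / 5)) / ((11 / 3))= 189 / 16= 11.81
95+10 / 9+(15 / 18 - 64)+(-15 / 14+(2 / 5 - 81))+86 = 11741 / 315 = 37.27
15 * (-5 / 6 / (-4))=25 / 8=3.12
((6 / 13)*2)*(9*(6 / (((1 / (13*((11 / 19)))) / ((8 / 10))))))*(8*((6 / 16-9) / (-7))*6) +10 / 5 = 11805298 / 665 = 17752.33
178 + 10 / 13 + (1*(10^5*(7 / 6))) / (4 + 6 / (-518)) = 1185652076 / 40287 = 29430.14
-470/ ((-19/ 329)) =154630/ 19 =8138.42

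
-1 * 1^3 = -1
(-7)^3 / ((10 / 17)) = -5831 / 10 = -583.10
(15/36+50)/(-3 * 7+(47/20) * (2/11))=-33275/13578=-2.45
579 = 579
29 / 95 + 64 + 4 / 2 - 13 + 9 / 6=10413 / 190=54.81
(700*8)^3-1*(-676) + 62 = 175616000738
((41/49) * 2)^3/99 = 551368/11647251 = 0.05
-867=-867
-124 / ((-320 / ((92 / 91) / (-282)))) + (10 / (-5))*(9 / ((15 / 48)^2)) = -473005549 / 2566200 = -184.32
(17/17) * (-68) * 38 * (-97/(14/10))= 1253240/7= 179034.29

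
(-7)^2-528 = -479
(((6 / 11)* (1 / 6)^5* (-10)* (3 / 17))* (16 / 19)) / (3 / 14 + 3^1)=-0.00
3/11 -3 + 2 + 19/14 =97/154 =0.63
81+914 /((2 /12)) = 5565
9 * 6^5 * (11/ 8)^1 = 96228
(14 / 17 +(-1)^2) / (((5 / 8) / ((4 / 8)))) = 1.46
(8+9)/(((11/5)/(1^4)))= 85/11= 7.73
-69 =-69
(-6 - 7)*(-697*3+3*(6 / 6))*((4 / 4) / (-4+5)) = 27144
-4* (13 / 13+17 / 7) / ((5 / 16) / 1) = -1536 / 35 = -43.89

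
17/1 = 17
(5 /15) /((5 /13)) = 13 /15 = 0.87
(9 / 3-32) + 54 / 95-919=-90006 / 95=-947.43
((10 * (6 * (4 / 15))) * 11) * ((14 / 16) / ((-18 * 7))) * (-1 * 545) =5995 / 9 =666.11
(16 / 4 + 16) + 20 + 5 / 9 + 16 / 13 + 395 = 51104 / 117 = 436.79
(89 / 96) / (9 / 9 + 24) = 89 / 2400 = 0.04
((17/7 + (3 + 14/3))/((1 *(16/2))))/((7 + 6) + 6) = 53/798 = 0.07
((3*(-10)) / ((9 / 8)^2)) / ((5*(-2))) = 64 / 27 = 2.37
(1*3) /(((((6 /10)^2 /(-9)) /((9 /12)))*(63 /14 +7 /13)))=-2925 /262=-11.16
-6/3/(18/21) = -7/3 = -2.33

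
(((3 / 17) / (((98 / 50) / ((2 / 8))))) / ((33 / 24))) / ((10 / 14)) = 30 / 1309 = 0.02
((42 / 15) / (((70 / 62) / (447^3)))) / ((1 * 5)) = 5537506626 / 125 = 44300053.01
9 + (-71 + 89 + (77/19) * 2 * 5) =1283/19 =67.53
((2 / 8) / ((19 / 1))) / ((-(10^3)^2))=-1 / 76000000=-0.00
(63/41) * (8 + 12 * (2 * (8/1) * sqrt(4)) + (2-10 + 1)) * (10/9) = 26950/41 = 657.32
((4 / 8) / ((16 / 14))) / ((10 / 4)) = 7 / 40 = 0.18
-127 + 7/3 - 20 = -144.67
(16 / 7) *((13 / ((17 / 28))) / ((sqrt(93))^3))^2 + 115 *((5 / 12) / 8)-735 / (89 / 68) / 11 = -328157388653461 / 7282480971744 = -45.06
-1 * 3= -3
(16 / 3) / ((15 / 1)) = 16 / 45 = 0.36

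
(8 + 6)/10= 7/5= 1.40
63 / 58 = 1.09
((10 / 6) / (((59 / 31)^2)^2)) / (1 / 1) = 4617605 / 36352083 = 0.13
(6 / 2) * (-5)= -15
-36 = -36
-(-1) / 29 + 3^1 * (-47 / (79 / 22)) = -89879 / 2291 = -39.23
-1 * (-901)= 901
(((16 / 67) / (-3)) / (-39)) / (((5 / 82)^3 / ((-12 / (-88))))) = 4410944 / 3592875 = 1.23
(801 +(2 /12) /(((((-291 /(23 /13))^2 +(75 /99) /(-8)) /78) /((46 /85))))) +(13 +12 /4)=262371229063883 /321139713035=817.00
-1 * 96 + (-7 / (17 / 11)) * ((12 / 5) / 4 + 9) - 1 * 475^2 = -19189981 / 85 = -225764.48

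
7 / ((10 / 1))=7 / 10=0.70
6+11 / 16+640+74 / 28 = 72725 / 112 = 649.33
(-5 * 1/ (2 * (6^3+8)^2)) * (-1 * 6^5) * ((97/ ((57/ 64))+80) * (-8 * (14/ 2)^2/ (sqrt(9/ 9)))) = -545130/ 19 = -28691.05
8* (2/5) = 16/5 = 3.20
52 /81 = 0.64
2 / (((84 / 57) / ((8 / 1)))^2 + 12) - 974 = -16922310 / 17377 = -973.83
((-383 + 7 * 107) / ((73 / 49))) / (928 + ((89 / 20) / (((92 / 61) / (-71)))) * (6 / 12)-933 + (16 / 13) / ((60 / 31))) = -2573887680 / 1143124301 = -2.25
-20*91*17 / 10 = -3094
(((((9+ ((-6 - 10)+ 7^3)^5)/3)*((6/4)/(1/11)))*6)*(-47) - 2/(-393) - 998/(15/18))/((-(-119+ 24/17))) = -49315868784421.73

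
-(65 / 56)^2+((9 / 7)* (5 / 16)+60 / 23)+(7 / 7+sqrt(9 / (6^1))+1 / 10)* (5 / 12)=5* sqrt(6) / 24+459071 / 216384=2.63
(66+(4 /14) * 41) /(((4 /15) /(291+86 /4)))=637500 /7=91071.43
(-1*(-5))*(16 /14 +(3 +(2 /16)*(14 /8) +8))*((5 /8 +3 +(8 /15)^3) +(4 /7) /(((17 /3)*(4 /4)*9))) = 11233416727 /47980800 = 234.12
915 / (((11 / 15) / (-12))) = -164700 / 11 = -14972.73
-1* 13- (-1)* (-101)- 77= -191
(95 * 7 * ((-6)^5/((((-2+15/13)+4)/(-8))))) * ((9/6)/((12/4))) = 268894080/41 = 6558392.20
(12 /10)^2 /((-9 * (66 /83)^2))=-6889 /27225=-0.25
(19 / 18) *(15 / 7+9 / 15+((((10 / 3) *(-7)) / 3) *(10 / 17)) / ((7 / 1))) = 106286 / 48195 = 2.21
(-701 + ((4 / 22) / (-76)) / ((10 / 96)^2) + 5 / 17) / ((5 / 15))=-186779352 / 88825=-2102.78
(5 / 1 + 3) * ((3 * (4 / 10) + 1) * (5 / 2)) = 44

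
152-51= 101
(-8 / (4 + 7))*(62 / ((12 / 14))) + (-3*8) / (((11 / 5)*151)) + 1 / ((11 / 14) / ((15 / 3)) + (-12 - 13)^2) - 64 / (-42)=-26027061950 / 508809147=-51.15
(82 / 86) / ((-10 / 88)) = -1804 / 215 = -8.39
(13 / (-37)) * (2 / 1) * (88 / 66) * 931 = -96824 / 111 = -872.29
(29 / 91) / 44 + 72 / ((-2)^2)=72101 / 4004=18.01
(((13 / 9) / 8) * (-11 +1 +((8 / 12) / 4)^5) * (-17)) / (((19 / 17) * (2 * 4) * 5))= 292140563 / 425502720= 0.69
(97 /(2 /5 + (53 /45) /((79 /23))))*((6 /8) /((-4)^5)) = -1034505 /10817536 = -0.10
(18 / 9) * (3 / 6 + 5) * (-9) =-99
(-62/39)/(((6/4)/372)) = -15376/39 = -394.26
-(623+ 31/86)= -53609/86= -623.36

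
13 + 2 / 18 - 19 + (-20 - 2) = -251 / 9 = -27.89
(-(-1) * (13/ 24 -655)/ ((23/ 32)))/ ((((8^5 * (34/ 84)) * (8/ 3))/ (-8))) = 329847/ 1601536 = 0.21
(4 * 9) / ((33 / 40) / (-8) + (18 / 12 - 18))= -3840 / 1771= -2.17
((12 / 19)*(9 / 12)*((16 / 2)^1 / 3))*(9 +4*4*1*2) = 51.79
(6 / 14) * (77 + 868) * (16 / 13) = 6480 / 13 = 498.46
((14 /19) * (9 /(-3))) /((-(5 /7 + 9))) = 147 /646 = 0.23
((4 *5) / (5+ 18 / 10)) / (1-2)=-50 / 17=-2.94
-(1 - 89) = 88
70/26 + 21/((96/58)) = 3199/208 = 15.38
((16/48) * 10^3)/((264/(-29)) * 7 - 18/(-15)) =-72500/13599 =-5.33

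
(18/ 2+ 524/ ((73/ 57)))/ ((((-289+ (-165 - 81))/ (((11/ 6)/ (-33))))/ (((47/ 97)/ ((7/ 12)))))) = 0.04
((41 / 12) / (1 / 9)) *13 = 1599 / 4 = 399.75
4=4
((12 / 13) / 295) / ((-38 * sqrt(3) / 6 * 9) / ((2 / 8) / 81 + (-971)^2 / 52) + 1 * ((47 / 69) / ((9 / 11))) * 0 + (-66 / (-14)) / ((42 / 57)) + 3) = 4515172169258016 * sqrt(3) / 40540185826327543449655 + 175473507188915984216 / 527022415742258064845515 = 0.00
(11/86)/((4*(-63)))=-11/21672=-0.00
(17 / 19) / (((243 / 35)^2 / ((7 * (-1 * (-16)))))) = 2332400 / 1121931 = 2.08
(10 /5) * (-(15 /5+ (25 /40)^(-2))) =-278 /25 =-11.12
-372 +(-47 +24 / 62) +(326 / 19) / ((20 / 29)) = -393.73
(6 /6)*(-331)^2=109561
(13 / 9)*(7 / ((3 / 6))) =182 / 9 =20.22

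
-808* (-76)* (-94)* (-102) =588779904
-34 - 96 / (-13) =-346 / 13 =-26.62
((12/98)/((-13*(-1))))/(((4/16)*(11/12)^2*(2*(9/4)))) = 768/77077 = 0.01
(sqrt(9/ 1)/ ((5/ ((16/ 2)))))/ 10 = 12/ 25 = 0.48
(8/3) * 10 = 80/3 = 26.67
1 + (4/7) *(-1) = 3/7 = 0.43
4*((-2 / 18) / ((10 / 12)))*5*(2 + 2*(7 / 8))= -10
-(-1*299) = 299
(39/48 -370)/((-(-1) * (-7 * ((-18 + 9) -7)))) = -5907/1792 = -3.30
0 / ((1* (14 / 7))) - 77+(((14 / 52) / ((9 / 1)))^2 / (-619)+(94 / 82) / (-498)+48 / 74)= -325848605335105 / 4267622901204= -76.35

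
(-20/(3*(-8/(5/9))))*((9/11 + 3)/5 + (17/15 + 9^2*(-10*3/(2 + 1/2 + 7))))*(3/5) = -795953/11286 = -70.53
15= 15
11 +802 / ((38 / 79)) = 31888 / 19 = 1678.32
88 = 88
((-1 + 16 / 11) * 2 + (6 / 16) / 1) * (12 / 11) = 1.40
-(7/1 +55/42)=-349/42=-8.31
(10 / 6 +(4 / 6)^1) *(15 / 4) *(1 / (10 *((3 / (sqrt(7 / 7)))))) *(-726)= -847 / 4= -211.75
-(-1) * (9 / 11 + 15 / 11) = 24 / 11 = 2.18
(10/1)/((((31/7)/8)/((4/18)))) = 1120/279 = 4.01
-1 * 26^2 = -676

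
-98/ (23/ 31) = -3038/ 23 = -132.09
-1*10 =-10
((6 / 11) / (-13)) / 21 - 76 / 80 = -19059 / 20020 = -0.95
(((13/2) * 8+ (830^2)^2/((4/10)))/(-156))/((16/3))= -296614506263/208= -1426031280.11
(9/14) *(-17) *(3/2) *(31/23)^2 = -441099/14812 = -29.78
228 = 228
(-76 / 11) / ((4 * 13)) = -19 / 143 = -0.13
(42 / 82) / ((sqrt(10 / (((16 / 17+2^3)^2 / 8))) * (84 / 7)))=133 * sqrt(5) / 6970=0.04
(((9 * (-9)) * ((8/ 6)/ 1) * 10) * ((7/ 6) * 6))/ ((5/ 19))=-28728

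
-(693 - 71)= -622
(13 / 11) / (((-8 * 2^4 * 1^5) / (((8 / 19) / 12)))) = -0.00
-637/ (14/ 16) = -728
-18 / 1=-18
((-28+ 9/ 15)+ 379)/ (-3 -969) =-293/ 810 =-0.36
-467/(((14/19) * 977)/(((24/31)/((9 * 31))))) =-35492/19716837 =-0.00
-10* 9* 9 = -810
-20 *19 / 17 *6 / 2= -1140 / 17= -67.06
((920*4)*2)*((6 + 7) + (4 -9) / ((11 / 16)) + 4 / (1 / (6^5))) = 2518643520 / 11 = 228967592.73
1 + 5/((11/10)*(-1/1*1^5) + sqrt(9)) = 3.63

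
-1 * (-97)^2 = -9409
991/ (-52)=-991/ 52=-19.06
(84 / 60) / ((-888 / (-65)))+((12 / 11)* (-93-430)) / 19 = -5554069 / 185592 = -29.93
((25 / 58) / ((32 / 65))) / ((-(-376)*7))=1625 / 4884992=0.00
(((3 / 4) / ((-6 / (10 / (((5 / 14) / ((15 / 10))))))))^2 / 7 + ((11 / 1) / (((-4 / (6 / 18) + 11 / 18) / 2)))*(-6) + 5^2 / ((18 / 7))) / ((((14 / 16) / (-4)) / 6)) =-2981516 / 4305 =-692.57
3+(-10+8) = 1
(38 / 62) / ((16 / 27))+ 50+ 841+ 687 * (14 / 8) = 1038765 / 496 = 2094.28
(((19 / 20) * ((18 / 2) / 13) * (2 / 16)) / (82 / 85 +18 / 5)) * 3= 8721 / 161408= 0.05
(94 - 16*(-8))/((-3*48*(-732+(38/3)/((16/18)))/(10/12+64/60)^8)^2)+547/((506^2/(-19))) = -376664374832240950884979787/9418371312240000000000000000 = -0.04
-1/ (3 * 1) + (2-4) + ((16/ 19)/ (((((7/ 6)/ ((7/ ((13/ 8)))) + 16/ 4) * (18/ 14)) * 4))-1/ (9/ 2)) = -2.52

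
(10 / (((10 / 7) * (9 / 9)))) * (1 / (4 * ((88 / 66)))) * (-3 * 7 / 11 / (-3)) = 147 / 176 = 0.84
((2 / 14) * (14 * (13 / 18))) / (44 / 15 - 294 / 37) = -185 / 642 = -0.29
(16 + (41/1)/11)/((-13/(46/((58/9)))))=-44919/4147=-10.83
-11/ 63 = -0.17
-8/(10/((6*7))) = -168/5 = -33.60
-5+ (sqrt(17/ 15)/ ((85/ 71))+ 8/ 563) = -2807/ 563+ 71 *sqrt(255)/ 1275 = -4.10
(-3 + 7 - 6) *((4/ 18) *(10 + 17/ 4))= -19/ 3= -6.33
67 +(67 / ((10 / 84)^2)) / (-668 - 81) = 162341 / 2675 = 60.69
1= 1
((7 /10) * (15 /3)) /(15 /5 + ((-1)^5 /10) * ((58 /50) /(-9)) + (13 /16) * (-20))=-15750 /59567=-0.26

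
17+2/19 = 17.11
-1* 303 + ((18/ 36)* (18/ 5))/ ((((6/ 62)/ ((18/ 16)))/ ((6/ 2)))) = -9609/ 40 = -240.22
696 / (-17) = -696 / 17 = -40.94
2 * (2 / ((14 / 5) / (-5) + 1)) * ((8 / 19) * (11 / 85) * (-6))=-2.97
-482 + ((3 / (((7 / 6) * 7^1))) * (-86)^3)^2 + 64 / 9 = 54593828839.59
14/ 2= 7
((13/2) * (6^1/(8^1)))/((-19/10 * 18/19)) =-65/24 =-2.71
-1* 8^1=-8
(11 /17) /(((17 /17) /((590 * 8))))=51920 /17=3054.12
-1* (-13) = 13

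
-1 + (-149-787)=-937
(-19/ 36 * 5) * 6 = -95/ 6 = -15.83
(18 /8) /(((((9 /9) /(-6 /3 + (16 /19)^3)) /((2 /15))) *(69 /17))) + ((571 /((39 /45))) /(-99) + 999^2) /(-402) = -168862089350018 /68016141765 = -2482.68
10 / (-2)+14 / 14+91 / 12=43 / 12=3.58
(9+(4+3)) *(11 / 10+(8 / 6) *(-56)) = -17656 / 15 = -1177.07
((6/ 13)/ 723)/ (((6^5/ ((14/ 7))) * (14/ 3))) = 1/ 28422576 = 0.00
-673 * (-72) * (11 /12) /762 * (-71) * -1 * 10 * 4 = 21024520 /127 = 165547.40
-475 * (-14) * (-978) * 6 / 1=-39022200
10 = 10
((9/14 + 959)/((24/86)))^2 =333743067025/28224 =11824796.88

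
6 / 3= 2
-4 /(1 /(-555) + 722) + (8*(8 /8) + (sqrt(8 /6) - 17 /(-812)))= 9.17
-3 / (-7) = 0.43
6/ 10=3/ 5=0.60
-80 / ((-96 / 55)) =275 / 6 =45.83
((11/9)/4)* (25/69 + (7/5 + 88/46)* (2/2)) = 3487/3105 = 1.12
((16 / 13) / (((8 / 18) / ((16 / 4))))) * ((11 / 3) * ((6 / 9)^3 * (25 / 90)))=3520 / 1053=3.34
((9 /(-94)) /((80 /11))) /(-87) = 33 /218080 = 0.00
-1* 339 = -339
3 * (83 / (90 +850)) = 249 / 940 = 0.26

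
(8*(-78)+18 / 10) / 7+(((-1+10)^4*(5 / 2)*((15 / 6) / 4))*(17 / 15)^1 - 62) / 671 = -71.66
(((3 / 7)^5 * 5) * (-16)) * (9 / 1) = -174960 / 16807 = -10.41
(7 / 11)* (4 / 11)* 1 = 28 / 121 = 0.23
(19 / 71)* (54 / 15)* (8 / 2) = 1368 / 355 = 3.85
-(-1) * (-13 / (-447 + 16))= 13 / 431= 0.03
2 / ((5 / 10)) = 4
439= 439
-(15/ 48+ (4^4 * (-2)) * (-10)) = -81925/ 16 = -5120.31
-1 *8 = -8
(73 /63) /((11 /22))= 146 /63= 2.32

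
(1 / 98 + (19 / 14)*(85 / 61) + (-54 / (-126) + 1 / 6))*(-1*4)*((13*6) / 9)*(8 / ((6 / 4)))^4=-152580653056 / 2178981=-70023.86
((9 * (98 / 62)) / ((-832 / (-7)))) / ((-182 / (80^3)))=-1764000 / 5239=-336.71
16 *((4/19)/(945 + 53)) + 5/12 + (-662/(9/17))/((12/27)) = -320049733/113772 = -2813.08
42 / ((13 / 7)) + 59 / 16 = 5471 / 208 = 26.30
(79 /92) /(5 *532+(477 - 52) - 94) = 79 /275172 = 0.00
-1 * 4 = -4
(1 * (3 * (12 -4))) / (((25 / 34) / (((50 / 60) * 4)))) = 544 / 5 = 108.80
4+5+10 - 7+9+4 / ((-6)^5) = 40823 / 1944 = 21.00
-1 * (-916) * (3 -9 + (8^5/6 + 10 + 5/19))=5006486.39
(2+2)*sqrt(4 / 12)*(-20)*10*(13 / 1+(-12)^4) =-16599200*sqrt(3) / 3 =-9583552.59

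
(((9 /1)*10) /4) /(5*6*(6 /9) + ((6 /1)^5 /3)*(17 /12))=45 /7384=0.01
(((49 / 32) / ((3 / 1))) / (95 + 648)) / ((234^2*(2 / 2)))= 49 / 3905635968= 0.00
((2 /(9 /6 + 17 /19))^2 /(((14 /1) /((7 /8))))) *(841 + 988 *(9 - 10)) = -1083 /169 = -6.41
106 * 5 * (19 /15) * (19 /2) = 19133 /3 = 6377.67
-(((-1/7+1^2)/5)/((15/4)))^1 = -8/175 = -0.05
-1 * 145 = -145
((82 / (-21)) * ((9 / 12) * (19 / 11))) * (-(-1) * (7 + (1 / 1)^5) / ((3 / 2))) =-6232 / 231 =-26.98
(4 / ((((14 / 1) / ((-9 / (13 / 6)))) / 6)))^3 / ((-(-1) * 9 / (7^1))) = -30233088 / 107653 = -280.84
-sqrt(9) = -3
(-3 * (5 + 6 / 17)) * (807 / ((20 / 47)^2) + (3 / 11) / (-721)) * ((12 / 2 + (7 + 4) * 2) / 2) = -3859755641469 / 3852200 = -1001961.38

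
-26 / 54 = -13 / 27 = -0.48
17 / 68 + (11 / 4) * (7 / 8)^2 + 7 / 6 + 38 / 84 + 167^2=149952631 / 5376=27892.97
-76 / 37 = -2.05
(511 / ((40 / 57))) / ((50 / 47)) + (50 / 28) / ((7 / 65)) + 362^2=12911016481 / 98000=131745.07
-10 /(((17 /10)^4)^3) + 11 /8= 6328844609527371 /4660977897838088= 1.36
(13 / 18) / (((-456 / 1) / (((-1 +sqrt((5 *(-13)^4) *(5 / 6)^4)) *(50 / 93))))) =325 / 381672- 1373125 *sqrt(5) / 13740192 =-0.22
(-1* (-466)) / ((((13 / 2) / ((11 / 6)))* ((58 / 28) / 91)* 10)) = 577.41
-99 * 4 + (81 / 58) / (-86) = -1975329 / 4988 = -396.02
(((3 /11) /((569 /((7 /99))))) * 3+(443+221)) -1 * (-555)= 83926938 /68849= 1219.00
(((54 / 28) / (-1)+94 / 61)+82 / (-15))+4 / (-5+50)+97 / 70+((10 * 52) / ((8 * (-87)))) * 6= -987689 / 111447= -8.86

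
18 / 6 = 3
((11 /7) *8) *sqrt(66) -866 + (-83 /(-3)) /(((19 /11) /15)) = -11889 /19 + 88 *sqrt(66) /7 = -523.61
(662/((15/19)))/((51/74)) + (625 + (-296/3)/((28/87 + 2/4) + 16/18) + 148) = 1319849921/683145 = 1932.02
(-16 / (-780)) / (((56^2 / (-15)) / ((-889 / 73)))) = 127 / 106288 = 0.00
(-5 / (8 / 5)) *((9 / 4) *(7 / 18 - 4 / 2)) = 725 / 64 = 11.33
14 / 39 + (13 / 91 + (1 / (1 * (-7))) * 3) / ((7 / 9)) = -16 / 1911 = -0.01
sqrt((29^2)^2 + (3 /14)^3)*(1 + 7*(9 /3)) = 11*sqrt(27170907274) /98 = 18502.00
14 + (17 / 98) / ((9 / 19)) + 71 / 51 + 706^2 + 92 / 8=3736979048 / 7497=498463.26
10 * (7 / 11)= 70 / 11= 6.36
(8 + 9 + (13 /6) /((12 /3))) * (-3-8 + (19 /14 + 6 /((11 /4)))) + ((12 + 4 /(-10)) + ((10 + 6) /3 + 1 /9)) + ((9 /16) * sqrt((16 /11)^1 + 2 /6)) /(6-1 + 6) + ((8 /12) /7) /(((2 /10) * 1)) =-6284591 /55440 + 3 * sqrt(1947) /1936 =-113.29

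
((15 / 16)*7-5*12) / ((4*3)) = -4.45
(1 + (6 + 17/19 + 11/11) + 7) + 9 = 24.89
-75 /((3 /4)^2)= -400 /3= -133.33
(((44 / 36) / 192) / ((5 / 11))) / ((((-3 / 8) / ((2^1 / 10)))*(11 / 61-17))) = 7381 / 16621200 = 0.00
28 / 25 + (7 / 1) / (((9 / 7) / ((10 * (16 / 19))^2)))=31450972 / 81225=387.21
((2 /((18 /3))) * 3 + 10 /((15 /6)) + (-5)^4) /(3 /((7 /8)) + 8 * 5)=2205 /152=14.51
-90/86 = -45/43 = -1.05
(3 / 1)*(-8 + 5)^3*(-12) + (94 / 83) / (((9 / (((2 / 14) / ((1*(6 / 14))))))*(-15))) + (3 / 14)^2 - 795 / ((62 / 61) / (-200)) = 32149659424721 / 204244740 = 157407.53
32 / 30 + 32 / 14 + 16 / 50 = 1928 / 525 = 3.67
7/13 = 0.54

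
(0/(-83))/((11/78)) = 0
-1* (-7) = 7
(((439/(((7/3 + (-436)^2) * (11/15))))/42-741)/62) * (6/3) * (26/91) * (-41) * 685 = 365546704281765/1905811831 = 191806.29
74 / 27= 2.74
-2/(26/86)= -86/13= -6.62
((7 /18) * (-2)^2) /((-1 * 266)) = -1 /171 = -0.01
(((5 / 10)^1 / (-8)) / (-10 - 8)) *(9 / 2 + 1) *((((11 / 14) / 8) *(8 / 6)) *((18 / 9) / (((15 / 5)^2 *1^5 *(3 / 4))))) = 121 / 163296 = 0.00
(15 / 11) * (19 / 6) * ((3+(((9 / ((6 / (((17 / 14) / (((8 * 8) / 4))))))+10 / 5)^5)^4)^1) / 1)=31968598406831989281128427938361398336579199857386403113082255 / 2333366512618043974040885166198881751571824097122844672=13700633.07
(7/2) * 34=119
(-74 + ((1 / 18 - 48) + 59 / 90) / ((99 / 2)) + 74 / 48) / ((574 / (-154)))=19.70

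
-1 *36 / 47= -36 / 47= -0.77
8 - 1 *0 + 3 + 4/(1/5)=31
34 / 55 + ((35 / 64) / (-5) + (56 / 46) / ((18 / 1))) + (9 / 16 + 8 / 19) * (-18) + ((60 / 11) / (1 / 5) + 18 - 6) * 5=2481373643 / 13844160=179.24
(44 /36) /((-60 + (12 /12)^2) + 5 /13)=-143 /6858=-0.02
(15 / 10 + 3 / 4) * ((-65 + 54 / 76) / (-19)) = 21987 / 2888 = 7.61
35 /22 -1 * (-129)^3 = 47227193 /22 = 2146690.59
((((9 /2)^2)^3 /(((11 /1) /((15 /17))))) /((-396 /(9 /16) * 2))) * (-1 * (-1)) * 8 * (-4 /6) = 2657205 /1053184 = 2.52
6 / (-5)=-6 / 5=-1.20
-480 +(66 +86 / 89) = -36760 / 89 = -413.03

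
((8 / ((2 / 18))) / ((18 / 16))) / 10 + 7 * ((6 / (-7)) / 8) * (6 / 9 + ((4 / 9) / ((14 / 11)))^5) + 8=45970009079 / 3308121810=13.90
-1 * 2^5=-32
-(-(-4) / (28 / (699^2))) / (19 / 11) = -5374611 / 133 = -40410.61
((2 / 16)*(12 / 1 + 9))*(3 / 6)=21 / 16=1.31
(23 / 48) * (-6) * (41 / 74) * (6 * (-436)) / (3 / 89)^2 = 814175827 / 222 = 3667458.68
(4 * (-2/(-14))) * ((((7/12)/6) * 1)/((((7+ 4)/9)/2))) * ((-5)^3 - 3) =-128/11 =-11.64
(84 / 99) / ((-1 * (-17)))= 28 / 561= 0.05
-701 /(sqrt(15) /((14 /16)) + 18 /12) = -118.29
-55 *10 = -550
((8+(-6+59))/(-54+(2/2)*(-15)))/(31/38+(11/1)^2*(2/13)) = -30134/662331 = -0.05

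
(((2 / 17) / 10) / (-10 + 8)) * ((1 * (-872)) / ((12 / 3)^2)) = 0.32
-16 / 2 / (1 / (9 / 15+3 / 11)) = -384 / 55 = -6.98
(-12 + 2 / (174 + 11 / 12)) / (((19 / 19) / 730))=-8751.65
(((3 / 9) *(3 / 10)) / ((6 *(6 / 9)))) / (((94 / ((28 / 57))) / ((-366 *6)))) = -1281 / 4465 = -0.29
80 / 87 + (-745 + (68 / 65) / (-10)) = -21041833 / 28275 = -744.19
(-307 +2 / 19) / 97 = -5831 / 1843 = -3.16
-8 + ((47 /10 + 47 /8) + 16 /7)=1361 /280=4.86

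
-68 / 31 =-2.19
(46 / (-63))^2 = 2116 / 3969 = 0.53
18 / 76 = 9 / 38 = 0.24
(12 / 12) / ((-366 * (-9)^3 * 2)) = 1 / 533628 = 0.00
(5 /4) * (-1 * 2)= -5 /2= -2.50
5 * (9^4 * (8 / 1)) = 262440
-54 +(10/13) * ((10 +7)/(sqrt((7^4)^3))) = -82589428/1529437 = -54.00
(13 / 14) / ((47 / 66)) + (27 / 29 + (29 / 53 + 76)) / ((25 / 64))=2523917029 / 12641825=199.65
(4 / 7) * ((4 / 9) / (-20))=-4 / 315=-0.01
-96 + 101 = 5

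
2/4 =1/2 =0.50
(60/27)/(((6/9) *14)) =5/21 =0.24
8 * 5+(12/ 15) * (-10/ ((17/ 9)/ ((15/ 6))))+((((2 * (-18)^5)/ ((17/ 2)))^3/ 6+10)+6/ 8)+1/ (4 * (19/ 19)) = -71964166575759358065/ 4913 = -14647703353502820.69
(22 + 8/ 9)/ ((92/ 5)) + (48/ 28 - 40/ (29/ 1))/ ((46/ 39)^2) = 2869961/ 1932966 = 1.48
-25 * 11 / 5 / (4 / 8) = -110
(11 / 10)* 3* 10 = 33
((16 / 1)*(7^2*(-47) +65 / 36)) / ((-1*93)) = 331372 / 837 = 395.90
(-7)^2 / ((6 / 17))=833 / 6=138.83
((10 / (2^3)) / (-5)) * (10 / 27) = -5 / 54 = -0.09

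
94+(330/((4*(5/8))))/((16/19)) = 1003/4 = 250.75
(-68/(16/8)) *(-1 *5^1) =170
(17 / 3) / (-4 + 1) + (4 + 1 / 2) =47 / 18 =2.61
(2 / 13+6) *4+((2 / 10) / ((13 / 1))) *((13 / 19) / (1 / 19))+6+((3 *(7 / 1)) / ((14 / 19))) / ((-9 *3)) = 34819 / 1170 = 29.76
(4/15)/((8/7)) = 7/30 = 0.23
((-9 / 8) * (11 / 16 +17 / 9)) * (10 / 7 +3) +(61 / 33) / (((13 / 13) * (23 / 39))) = -314175 / 32384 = -9.70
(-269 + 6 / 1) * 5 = -1315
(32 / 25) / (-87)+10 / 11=21398 / 23925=0.89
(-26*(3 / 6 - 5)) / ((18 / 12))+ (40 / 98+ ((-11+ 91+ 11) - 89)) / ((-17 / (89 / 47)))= 77.73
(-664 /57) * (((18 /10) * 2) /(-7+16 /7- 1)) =3486 /475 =7.34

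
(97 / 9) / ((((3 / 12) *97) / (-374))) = -166.22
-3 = -3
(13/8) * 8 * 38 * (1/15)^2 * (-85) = -8398/45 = -186.62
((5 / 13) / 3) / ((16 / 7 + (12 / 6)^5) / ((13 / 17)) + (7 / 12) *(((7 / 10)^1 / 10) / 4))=56000 / 19588459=0.00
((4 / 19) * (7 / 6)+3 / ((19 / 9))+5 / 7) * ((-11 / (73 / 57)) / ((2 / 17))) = -88825 / 511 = -173.83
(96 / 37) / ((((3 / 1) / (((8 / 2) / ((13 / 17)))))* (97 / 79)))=171904 / 46657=3.68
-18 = -18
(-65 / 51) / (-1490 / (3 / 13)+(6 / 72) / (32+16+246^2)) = 15746640 / 79772478223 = 0.00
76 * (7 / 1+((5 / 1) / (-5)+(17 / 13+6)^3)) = 66162332 / 2197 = 30114.85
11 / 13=0.85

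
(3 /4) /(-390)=-1 /520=-0.00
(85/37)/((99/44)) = 340/333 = 1.02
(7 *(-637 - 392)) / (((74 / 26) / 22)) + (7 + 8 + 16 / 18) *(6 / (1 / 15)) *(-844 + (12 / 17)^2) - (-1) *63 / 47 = -634185990595 / 502571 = -1261883.38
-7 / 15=-0.47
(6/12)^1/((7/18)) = 9/7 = 1.29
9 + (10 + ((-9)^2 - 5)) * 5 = 439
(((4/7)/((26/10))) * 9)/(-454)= -90/20657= -0.00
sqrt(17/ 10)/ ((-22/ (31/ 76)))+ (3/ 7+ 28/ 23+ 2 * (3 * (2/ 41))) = 12797/ 6601 - 31 * sqrt(170)/ 16720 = 1.91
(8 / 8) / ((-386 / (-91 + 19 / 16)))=1437 / 6176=0.23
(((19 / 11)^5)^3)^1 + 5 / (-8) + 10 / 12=364367934957842237431 / 100253956065975624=3634.45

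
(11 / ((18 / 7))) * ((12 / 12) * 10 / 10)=77 / 18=4.28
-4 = -4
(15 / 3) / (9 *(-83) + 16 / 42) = -105 / 15679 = -0.01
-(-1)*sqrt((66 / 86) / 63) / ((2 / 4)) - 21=-21 + 2*sqrt(9933) / 903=-20.78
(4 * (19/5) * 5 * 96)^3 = 388377870336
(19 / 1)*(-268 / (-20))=1273 / 5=254.60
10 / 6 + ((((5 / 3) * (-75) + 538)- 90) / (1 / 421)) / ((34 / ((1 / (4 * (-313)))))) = -11477 / 7512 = -1.53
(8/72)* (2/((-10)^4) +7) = 3889/5000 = 0.78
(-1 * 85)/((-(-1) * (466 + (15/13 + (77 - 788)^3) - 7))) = 1105/4672524621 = 0.00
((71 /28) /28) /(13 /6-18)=-213 /37240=-0.01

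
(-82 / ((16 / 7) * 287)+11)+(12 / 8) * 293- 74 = 3011 / 8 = 376.38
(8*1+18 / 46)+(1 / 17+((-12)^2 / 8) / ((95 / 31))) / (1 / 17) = 238698 / 2185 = 109.24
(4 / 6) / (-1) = -2 / 3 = -0.67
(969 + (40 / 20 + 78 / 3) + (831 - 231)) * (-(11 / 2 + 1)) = -20761 / 2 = -10380.50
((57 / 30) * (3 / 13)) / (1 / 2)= 57 / 65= 0.88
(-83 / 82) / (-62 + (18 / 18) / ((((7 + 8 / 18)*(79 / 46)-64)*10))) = 0.02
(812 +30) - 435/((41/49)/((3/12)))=116773/164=712.03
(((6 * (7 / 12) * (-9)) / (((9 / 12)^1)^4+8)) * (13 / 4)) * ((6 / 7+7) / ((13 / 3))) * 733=-34832160 / 2129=-16360.81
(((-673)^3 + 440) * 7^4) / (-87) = 731874685577 / 87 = 8412352707.78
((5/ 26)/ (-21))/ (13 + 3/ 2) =-0.00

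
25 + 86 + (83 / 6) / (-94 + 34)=39877 / 360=110.77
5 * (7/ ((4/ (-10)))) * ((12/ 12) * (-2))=175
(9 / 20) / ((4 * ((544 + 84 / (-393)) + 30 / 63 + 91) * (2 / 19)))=470421 / 279617120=0.00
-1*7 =-7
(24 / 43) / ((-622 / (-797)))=9564 / 13373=0.72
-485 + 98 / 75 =-36277 / 75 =-483.69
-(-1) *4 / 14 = 2 / 7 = 0.29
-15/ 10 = -3/ 2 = -1.50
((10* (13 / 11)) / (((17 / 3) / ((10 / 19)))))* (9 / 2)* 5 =87750 / 3553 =24.70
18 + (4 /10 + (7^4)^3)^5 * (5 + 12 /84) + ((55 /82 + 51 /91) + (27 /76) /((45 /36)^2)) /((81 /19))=2612683855609869094770956000000000000000000000000000.00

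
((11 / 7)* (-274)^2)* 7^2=5780852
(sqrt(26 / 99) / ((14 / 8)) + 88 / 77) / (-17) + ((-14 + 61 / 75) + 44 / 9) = -223973 / 26775 - 4* sqrt(286) / 3927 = -8.38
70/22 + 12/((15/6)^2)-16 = -2997/275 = -10.90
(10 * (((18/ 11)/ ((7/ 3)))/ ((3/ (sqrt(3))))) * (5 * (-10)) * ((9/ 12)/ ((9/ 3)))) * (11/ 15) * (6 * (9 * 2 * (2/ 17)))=-32400 * sqrt(3)/ 119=-471.58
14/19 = 0.74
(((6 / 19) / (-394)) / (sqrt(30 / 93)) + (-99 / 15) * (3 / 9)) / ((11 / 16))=-16 / 5 - 24 * sqrt(310) / 205865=-3.20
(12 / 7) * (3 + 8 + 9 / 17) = 336 / 17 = 19.76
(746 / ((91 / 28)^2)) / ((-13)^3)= -11936 / 371293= -0.03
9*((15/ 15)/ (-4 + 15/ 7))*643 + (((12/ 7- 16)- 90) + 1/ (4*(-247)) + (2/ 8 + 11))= -11097115/ 3458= -3209.11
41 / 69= 0.59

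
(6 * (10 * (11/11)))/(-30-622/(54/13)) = -1620/4853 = -0.33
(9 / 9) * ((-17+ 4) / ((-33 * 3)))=13 / 99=0.13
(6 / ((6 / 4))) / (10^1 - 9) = 4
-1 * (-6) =6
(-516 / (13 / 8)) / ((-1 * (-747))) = -1376 / 3237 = -0.43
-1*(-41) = 41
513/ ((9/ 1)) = 57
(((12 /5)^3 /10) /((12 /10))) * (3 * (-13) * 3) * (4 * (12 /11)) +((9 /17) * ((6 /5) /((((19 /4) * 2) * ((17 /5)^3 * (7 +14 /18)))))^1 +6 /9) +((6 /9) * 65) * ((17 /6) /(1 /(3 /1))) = -3347247480147 /15273902875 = -219.15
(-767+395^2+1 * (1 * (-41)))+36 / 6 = 155223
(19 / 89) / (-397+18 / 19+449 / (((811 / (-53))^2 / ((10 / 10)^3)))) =-237437281 / 438359438194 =-0.00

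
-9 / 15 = -3 / 5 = -0.60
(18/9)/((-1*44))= -1/22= -0.05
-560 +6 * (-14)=-644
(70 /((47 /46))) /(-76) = -805 /893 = -0.90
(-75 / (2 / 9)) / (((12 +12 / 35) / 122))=-53375 / 16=-3335.94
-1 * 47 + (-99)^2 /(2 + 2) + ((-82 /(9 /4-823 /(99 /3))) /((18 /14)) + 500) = 104443829 /35940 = 2906.06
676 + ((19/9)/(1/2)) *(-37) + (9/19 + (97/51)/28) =42351917/81396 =520.32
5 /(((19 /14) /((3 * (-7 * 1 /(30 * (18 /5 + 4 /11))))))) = -2695 /4142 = -0.65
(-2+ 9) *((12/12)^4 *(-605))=-4235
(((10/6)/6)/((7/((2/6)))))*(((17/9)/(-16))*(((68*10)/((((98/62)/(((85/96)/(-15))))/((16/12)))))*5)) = 19037875/72013536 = 0.26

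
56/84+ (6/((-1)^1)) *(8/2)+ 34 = 32/3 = 10.67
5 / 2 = 2.50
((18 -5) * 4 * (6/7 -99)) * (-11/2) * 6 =1178892/7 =168413.14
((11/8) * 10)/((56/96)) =165/7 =23.57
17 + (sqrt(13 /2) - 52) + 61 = 28.55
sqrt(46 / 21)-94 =-94 + sqrt(966) / 21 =-92.52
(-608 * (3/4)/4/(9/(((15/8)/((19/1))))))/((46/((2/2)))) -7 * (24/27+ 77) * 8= -7223149/1656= -4361.80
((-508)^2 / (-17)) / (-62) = 129032 / 527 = 244.84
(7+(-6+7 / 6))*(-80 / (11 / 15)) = -2600 / 11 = -236.36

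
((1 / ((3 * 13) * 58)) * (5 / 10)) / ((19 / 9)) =3 / 28652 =0.00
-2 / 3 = -0.67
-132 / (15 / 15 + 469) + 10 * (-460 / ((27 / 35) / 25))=-945876782 / 6345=-149074.35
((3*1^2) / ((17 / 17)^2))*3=9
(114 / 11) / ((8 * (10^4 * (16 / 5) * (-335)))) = -57 / 471680000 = -0.00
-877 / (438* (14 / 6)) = -877 / 1022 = -0.86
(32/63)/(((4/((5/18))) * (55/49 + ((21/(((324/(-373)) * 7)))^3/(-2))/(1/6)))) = 725760/2565955453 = 0.00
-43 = -43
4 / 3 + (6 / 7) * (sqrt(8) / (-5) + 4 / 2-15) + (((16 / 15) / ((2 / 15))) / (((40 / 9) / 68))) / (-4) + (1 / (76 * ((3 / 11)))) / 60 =-3869539 / 95760-12 * sqrt(2) / 35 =-40.89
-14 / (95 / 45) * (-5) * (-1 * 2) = -1260 / 19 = -66.32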